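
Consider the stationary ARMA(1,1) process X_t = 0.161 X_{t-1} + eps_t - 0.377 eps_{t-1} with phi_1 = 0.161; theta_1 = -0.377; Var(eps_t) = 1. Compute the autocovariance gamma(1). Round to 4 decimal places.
\gamma(1) = -0.2083

Multiply the model equation by X_{t-k} and take expectations. With theta_0 = psi_0 = 1 and psi_j the MA(infinity) weights, this gives
  gamma(k) - sum_i phi_i gamma(k-i) = c_k,
  c_k = sigma^2 * sum_{j=k..q} theta_j psi_{j-k}   (c_k = 0 for k > q),
using gamma(-m) = gamma(m).
psi-weights needed (psi_j = theta_j + sum_i phi_i psi_{j-i}):
  psi_1 = theta_1 + phi_1 = -0.377 + (0.161) = -0.216
Right-hand sides:
  c_0 = sigma^2 (1 + theta_1 psi_1) = 1 * (1 + (-0.377)(-0.216)) = 1 * 1.081432 = 1.081432
  c_1 = sigma^2 theta_1 = 1 * (-0.377) = -0.377
  c_2 = 0
Equations for k = 0 and k = 1 (AR order 1):
  gamma(0) = phi_1 gamma(1) + c_0
  gamma(1) = phi_1 gamma(0) + c_1
Substituting the second into the first: gamma(0) (1 - phi_1^2) = c_0 + phi_1 c_1, so
  gamma(0) = (c_0 + phi_1 c_1) / (1 - phi_1^2) = (1.081432 + (0.161)(-0.377)) / (1 - (0.161)^2) = 1.020735 / 0.974079 = 1.047898.
  gamma(1) = phi_1 gamma(0) + c_1 = (0.161)(1.047898) + (-0.377) = -0.208288.
Therefore gamma(1) = -0.2083 (to 4 decimal places).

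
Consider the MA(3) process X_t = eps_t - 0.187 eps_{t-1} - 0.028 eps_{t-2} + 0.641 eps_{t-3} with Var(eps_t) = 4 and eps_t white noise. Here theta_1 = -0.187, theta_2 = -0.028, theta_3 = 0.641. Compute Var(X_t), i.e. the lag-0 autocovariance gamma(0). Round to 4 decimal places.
\gamma(0) = 5.7865

For an MA(q) process X_t = eps_t + sum_i theta_i eps_{t-i} with
Var(eps_t) = sigma^2, the variance is
  gamma(0) = sigma^2 * (1 + sum_i theta_i^2).
  sum_i theta_i^2 = (-0.187)^2 + (-0.028)^2 + (0.641)^2 = 0.034969 + 0.000784 + 0.410881 = 0.446634.
  gamma(0) = 4 * (1 + 0.446634) = 4 * 1.446634 = 5.786536, which rounds to 5.7865.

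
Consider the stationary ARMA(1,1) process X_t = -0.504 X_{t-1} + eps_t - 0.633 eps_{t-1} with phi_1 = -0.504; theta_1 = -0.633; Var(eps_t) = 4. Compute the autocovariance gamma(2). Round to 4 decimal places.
\gamma(2) = 4.0530

Multiply the model equation by X_{t-k} and take expectations. With theta_0 = psi_0 = 1 and psi_j the MA(infinity) weights, this gives
  gamma(k) - sum_i phi_i gamma(k-i) = c_k,
  c_k = sigma^2 * sum_{j=k..q} theta_j psi_{j-k}   (c_k = 0 for k > q),
using gamma(-m) = gamma(m).
psi-weights needed (psi_j = theta_j + sum_i phi_i psi_{j-i}):
  psi_1 = theta_1 + phi_1 = -0.633 + (-0.504) = -1.137
Right-hand sides:
  c_0 = sigma^2 (1 + theta_1 psi_1) = 4 * (1 + (-0.633)(-1.137)) = 4 * 1.719721 = 6.878884
  c_1 = sigma^2 theta_1 = 4 * (-0.633) = -2.532
  c_2 = 0
Equations for k = 0 and k = 1 (AR order 1):
  gamma(0) = phi_1 gamma(1) + c_0
  gamma(1) = phi_1 gamma(0) + c_1
Substituting the second into the first: gamma(0) (1 - phi_1^2) = c_0 + phi_1 c_1, so
  gamma(0) = (c_0 + phi_1 c_1) / (1 - phi_1^2) = (6.878884 + (-0.504)(-2.532)) / (1 - (-0.504)^2) = 8.155012 / 0.745984 = 10.931886.
  gamma(1) = phi_1 gamma(0) + c_1 = (-0.504)(10.931886) + (-2.532) = -8.041671.
For k = 2 (> q): gamma(2) = phi_1 gamma(1) = (-0.504)(-8.041671) = 4.053002.
Therefore gamma(2) = 4.0530 (to 4 decimal places).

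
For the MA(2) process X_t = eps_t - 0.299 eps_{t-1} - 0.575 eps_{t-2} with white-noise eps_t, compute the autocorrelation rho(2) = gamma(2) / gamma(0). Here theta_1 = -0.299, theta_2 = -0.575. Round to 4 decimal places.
\rho(2) = -0.4049

For an MA(q) process with theta_0 = 1, the autocovariance is
  gamma(k) = sigma^2 * sum_{i=0..q-k} theta_i * theta_{i+k},
and rho(k) = gamma(k) / gamma(0). Sigma^2 cancels.
  numerator   = (1)*(-0.575) = -0.575.
  denominator = (1)^2 + (-0.299)^2 + (-0.575)^2 = 1.420026.
  rho(2) = -0.575 / 1.420026 = -0.4049.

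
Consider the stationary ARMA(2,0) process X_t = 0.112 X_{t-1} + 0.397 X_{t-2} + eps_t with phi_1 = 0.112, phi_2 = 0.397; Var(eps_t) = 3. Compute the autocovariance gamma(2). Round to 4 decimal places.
\gamma(2) = 1.5411

Multiply the model equation by X_{t-k} and take expectations. With theta_0 = psi_0 = 1 and psi_j the MA(infinity) weights, this gives
  gamma(k) - sum_i phi_i gamma(k-i) = c_k,
  c_k = sigma^2 * sum_{j=k..q} theta_j psi_{j-k}   (c_k = 0 for k > q),
using gamma(-m) = gamma(m).
Pure AR (q = 0): c_0 = sigma^2 = 3, c_k = 0 for k >= 1.
Equations for k = 0, 1, 2 (AR order 2, c_2 = 0):
  (E0) gamma(0) = phi_1 gamma(1) + phi_2 gamma(2) + c_0
  (E1) gamma(1) = phi_1 gamma(0) + phi_2 gamma(1) + c_1
  (E2) gamma(2) = phi_1 gamma(1) + phi_2 gamma(0)
From (E1): gamma(1) = A gamma(0) + B with
  A = phi_1 / (1 - phi_2) = 0.112 / 0.603 = 0.185738,   B = c_1 / (1 - phi_2) = 0 / 0.603 = 0.
Insert (E2) into (E0): gamma(0) (1 - phi_2^2) = phi_1 (1 + phi_2) gamma(1) + c_0.
  phi_1 (1 + phi_2) = (0.112)(1.397) = 0.156464,   1 - phi_2^2 = 0.842391.
Replace gamma(1) by A gamma(0) + B and collect gamma(0):
  gamma(0) [0.842391 - (0.156464)(0.185738)] = c_0 = 3
  gamma(0) * 0.81333 = 3
  gamma(0) = 3 / 0.81333 = 3.688541.
  gamma(1) = A gamma(0) = (0.185738)(3.688541) = 0.685102.
  gamma(2) = phi_1 gamma(1) + phi_2 gamma(0) = (0.112)(0.685102) + (0.397)(3.688541) = 1.541082.
Therefore gamma(2) = 1.5411 (to 4 decimal places).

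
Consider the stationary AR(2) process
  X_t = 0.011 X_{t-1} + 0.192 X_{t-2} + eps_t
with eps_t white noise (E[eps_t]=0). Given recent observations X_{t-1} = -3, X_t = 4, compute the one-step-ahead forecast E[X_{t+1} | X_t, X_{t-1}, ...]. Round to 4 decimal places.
E[X_{t+1} \mid \mathcal F_t] = -0.5320

For an AR(p) model X_t = c + sum_i phi_i X_{t-i} + eps_t, the
one-step-ahead conditional mean is
  E[X_{t+1} | X_t, ...] = c + sum_i phi_i X_{t+1-i}.
Substitute known values:
  E[X_{t+1} | ...] = (0.011) * (4) + (0.192) * (-3)
                   = -0.5320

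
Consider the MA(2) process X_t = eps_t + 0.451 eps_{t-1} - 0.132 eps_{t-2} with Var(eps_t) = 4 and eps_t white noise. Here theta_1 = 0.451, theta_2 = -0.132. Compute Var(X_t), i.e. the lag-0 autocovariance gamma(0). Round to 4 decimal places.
\gamma(0) = 4.8833

For an MA(q) process X_t = eps_t + sum_i theta_i eps_{t-i} with
Var(eps_t) = sigma^2, the variance is
  gamma(0) = sigma^2 * (1 + sum_i theta_i^2).
  sum_i theta_i^2 = (0.451)^2 + (-0.132)^2 = 0.203401 + 0.017424 = 0.220825.
  gamma(0) = 4 * (1 + 0.220825) = 4 * 1.220825 = 4.8833.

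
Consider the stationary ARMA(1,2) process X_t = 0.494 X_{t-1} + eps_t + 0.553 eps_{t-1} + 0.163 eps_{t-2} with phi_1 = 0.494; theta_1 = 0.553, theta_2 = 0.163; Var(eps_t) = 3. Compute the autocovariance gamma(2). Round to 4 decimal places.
\gamma(2) = 3.5442

Multiply the model equation by X_{t-k} and take expectations. With theta_0 = psi_0 = 1 and psi_j the MA(infinity) weights, this gives
  gamma(k) - sum_i phi_i gamma(k-i) = c_k,
  c_k = sigma^2 * sum_{j=k..q} theta_j psi_{j-k}   (c_k = 0 for k > q),
using gamma(-m) = gamma(m).
psi-weights needed (psi_j = theta_j + sum_i phi_i psi_{j-i}):
  psi_1 = theta_1 + phi_1 = 0.553 + (0.494) = 1.047
  psi_2 = theta_2 + phi_1 psi_1 = 0.163 + (0.494)(1.047) = 0.680218
Right-hand sides:
  c_0 = sigma^2 (1 + theta_1 psi_1 + theta_2 psi_2) = 3 * (1 + (0.553)(1.047) + (0.163)(0.680218)) = 3 * 1.689867 = 5.0696
  c_1 = sigma^2 (theta_1 + theta_2 psi_1) = 3 * (0.553 + (0.163)(1.047)) = 2.170983
  c_2 = sigma^2 theta_2 = 3 * (0.163) = 0.489
Equations for k = 0 and k = 1 (AR order 1):
  gamma(0) = phi_1 gamma(1) + c_0
  gamma(1) = phi_1 gamma(0) + c_1
Substituting the second into the first: gamma(0) (1 - phi_1^2) = c_0 + phi_1 c_1, so
  gamma(0) = (c_0 + phi_1 c_1) / (1 - phi_1^2) = (5.0696 + (0.494)(2.170983)) / (1 - (0.494)^2) = 6.142065 / 0.755964 = 8.124812.
  gamma(1) = phi_1 gamma(0) + c_1 = (0.494)(8.124812) + (2.170983) = 6.18464.
For k = 2: gamma(2) = phi_1 gamma(1) + c_2
  = (0.494)(6.18464) + (0.489) = 3.544212.
Therefore gamma(2) = 3.5442 (to 4 decimal places).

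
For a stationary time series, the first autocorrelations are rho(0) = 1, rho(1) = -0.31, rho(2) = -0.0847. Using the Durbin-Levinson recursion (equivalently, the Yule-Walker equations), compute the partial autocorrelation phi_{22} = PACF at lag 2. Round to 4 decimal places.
\phi_{22} = -0.2000

The PACF at lag k is phi_{kk}, the last component of the solution
to the Yule-Walker system G_k phi = r_k where
  (G_k)_{ij} = rho(|i - j|), (r_k)_i = rho(i), i,j = 1..k.
Equivalently, Durbin-Levinson gives phi_{kk} iteratively:
  phi_{11} = rho(1)
  phi_{kk} = [rho(k) - sum_{j=1..k-1} phi_{k-1,j} rho(k-j)]
            / [1 - sum_{j=1..k-1} phi_{k-1,j} rho(j)],
  phi_{k,j} = phi_{k-1,j} - phi_{kk} phi_{k-1,k-j},  j = 1..k-1.
Step k = 1:
  phi_11 = rho(1) = -0.31.
Step k = 2:
  phi_22 = [rho(2) - phi_11 rho(1)] / [1 - phi_11 rho(1)] = [-0.0847 - (-0.31)(-0.31)] / [1 - (-0.31)(-0.31)]
         = -0.1808 / 0.9039 = -0.2.
Therefore phi_{22} = -0.2000.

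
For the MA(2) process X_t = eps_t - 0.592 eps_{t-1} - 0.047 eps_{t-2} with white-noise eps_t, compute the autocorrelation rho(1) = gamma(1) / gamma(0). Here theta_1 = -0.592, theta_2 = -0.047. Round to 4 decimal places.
\rho(1) = -0.4171

For an MA(q) process with theta_0 = 1, the autocovariance is
  gamma(k) = sigma^2 * sum_{i=0..q-k} theta_i * theta_{i+k},
and rho(k) = gamma(k) / gamma(0). Sigma^2 cancels.
  numerator   = (1)*(-0.592) + (-0.592)*(-0.047) = -0.564176.
  denominator = (1)^2 + (-0.592)^2 + (-0.047)^2 = 1.352673.
  rho(1) = -0.564176 / 1.352673 = -0.4171.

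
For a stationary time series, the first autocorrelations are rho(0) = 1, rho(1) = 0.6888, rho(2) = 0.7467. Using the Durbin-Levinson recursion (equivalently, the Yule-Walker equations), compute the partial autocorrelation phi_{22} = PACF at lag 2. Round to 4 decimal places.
\phi_{22} = 0.5180

The PACF at lag k is phi_{kk}, the last component of the solution
to the Yule-Walker system G_k phi = r_k where
  (G_k)_{ij} = rho(|i - j|), (r_k)_i = rho(i), i,j = 1..k.
Equivalently, Durbin-Levinson gives phi_{kk} iteratively:
  phi_{11} = rho(1)
  phi_{kk} = [rho(k) - sum_{j=1..k-1} phi_{k-1,j} rho(k-j)]
            / [1 - sum_{j=1..k-1} phi_{k-1,j} rho(j)],
  phi_{k,j} = phi_{k-1,j} - phi_{kk} phi_{k-1,k-j},  j = 1..k-1.
Step k = 1:
  phi_11 = rho(1) = 0.6888.
Step k = 2:
  phi_22 = [rho(2) - phi_11 rho(1)] / [1 - phi_11 rho(1)] = [0.7467 - (0.6888)(0.6888)] / [1 - (0.6888)(0.6888)]
         = 0.27225456 / 0.52555456 = 0.518.
Therefore phi_{22} = 0.5180.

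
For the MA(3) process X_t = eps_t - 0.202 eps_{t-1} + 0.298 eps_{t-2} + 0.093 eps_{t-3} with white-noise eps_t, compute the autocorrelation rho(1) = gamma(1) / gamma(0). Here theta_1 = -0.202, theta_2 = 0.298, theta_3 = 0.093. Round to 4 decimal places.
\rho(1) = -0.2060

For an MA(q) process with theta_0 = 1, the autocovariance is
  gamma(k) = sigma^2 * sum_{i=0..q-k} theta_i * theta_{i+k},
and rho(k) = gamma(k) / gamma(0). Sigma^2 cancels.
  numerator   = (1)*(-0.202) + (-0.202)*(0.298) + (0.298)*(0.093) = -0.234482.
  denominator = (1)^2 + (-0.202)^2 + (0.298)^2 + (0.093)^2 = 1.138257.
  rho(1) = -0.234482 / 1.138257 = -0.2060.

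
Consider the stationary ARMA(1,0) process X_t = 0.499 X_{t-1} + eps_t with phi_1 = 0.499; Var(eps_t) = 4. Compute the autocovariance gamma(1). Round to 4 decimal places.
\gamma(1) = 2.6578

Multiply the model equation by X_{t-k} and take expectations. With theta_0 = psi_0 = 1 and psi_j the MA(infinity) weights, this gives
  gamma(k) - sum_i phi_i gamma(k-i) = c_k,
  c_k = sigma^2 * sum_{j=k..q} theta_j psi_{j-k}   (c_k = 0 for k > q),
using gamma(-m) = gamma(m).
Pure AR (q = 0): c_0 = sigma^2 = 4, c_k = 0 for k >= 1.
Equations for k = 0 and k = 1 (AR order 1):
  gamma(0) = phi_1 gamma(1) + c_0
  gamma(1) = phi_1 gamma(0) + c_1
Substituting the second into the first: gamma(0) (1 - phi_1^2) = c_0 + phi_1 c_1, so
  gamma(0) = c_0 / (1 - phi_1^2) = 4 / (1 - (0.499)^2) = 4 / 0.750999 = 5.326239.
  gamma(1) = phi_1 gamma(0) = (0.499)(5.326239) = 2.657793.
Therefore gamma(1) = 2.6578 (to 4 decimal places).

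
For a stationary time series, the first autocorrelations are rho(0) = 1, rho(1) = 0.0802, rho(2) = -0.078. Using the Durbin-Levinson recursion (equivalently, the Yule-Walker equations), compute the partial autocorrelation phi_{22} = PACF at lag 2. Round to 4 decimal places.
\phi_{22} = -0.0850

The PACF at lag k is phi_{kk}, the last component of the solution
to the Yule-Walker system G_k phi = r_k where
  (G_k)_{ij} = rho(|i - j|), (r_k)_i = rho(i), i,j = 1..k.
Equivalently, Durbin-Levinson gives phi_{kk} iteratively:
  phi_{11} = rho(1)
  phi_{kk} = [rho(k) - sum_{j=1..k-1} phi_{k-1,j} rho(k-j)]
            / [1 - sum_{j=1..k-1} phi_{k-1,j} rho(j)],
  phi_{k,j} = phi_{k-1,j} - phi_{kk} phi_{k-1,k-j},  j = 1..k-1.
Step k = 1:
  phi_11 = rho(1) = 0.0802.
Step k = 2:
  phi_22 = [rho(2) - phi_11 rho(1)] / [1 - phi_11 rho(1)] = [-0.078 - (0.0802)(0.0802)] / [1 - (0.0802)(0.0802)]
         = -0.08443204 / 0.99356796 = -0.085.
Therefore phi_{22} = -0.0850.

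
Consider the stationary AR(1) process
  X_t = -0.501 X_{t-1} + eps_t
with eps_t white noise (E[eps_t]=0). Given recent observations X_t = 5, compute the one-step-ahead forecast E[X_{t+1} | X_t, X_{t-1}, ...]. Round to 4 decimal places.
E[X_{t+1} \mid \mathcal F_t] = -2.5050

For an AR(p) model X_t = c + sum_i phi_i X_{t-i} + eps_t, the
one-step-ahead conditional mean is
  E[X_{t+1} | X_t, ...] = c + sum_i phi_i X_{t+1-i}.
Substitute known values:
  E[X_{t+1} | ...] = (-0.501) * (5)
                   = -2.5050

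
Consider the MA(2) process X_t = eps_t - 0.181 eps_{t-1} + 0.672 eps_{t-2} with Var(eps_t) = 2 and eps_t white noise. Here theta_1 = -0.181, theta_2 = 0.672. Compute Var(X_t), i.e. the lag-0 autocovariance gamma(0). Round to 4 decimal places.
\gamma(0) = 2.9687

For an MA(q) process X_t = eps_t + sum_i theta_i eps_{t-i} with
Var(eps_t) = sigma^2, the variance is
  gamma(0) = sigma^2 * (1 + sum_i theta_i^2).
  sum_i theta_i^2 = (-0.181)^2 + (0.672)^2 = 0.032761 + 0.451584 = 0.484345.
  gamma(0) = 2 * (1 + 0.484345) = 2 * 1.484345 = 2.96869, which rounds to 2.9687.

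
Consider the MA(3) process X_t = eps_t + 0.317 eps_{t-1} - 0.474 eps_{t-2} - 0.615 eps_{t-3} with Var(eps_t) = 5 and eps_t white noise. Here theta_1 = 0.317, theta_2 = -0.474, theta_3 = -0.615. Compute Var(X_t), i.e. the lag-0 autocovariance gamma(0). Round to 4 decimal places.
\gamma(0) = 8.5170

For an MA(q) process X_t = eps_t + sum_i theta_i eps_{t-i} with
Var(eps_t) = sigma^2, the variance is
  gamma(0) = sigma^2 * (1 + sum_i theta_i^2).
  sum_i theta_i^2 = (0.317)^2 + (-0.474)^2 + (-0.615)^2 = 0.100489 + 0.224676 + 0.378225 = 0.70339.
  gamma(0) = 5 * (1 + 0.70339) = 5 * 1.70339 = 8.51695, which rounds to 8.5170.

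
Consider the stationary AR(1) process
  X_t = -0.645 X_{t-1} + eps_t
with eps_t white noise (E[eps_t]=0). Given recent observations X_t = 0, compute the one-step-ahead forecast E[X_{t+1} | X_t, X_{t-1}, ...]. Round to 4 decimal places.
E[X_{t+1} \mid \mathcal F_t] = 0.0000

For an AR(p) model X_t = c + sum_i phi_i X_{t-i} + eps_t, the
one-step-ahead conditional mean is
  E[X_{t+1} | X_t, ...] = c + sum_i phi_i X_{t+1-i}.
Substitute known values:
  E[X_{t+1} | ...] = (-0.645) * (0)
                   = 0.0000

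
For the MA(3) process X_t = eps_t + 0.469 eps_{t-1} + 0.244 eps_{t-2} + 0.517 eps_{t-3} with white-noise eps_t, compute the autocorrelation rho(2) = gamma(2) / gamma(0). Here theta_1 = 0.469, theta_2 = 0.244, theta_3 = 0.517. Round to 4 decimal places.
\rho(2) = 0.3145

For an MA(q) process with theta_0 = 1, the autocovariance is
  gamma(k) = sigma^2 * sum_{i=0..q-k} theta_i * theta_{i+k},
and rho(k) = gamma(k) / gamma(0). Sigma^2 cancels.
  numerator   = (1)*(0.244) + (0.469)*(0.517) = 0.486473.
  denominator = (1)^2 + (0.469)^2 + (0.244)^2 + (0.517)^2 = 1.546786.
  rho(2) = 0.486473 / 1.546786 = 0.3145.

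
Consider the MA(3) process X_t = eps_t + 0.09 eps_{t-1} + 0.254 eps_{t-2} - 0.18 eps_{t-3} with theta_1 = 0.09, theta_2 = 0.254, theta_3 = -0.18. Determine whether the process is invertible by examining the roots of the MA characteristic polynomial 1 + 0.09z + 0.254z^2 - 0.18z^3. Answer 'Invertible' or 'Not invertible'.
\text{Invertible}

The MA(q) characteristic polynomial is P(z) = 1 + 0.09z + 0.254z^2 - 0.18z^3.
Invertibility requires all roots to lie outside the unit circle, i.e. |z| > 1 for every root.
Degree 3: look for a simple real root z0 first, then factor out (1 - z/z0) and solve the remaining quadratic.
Testing z0 = 2.5: P(2.5) = 1 + (0.09)(2.5) + (0.254)(2.5)^2 + (-0.18)(2.5)^3
  = 1 + (0.225) + (1.5875) + (-2.8125) = 0.  So z_0 = 2.5 is a root, |z_0| = 2.5.
Divide out the factor (1 - 0.4 z) = (1 - z/z0) (since 1/z0 = 0.4):
  P(z) = (1 - 0.4 z)(1 + (0.49) z + (0.45) z^2)
  [check: z-coef 0.49 - (0.4) = 0.09; z^2-coef 0.45 - (0.4)(0.49) = 0.254; z^3-coef -(0.4)(0.45) = -0.18.]
Remaining roots from the quadratic factor 1 + (0.49) z + (0.45) z^2:
  Set 1 + (0.49) z + (0.45) z^2 = 0, i.e. a z^2 + b z + c = 0 with a = 0.45, b = 0.49, c = 1.
  Discriminant D = b^2 - 4ac = (0.49)^2 - 4*(0.45)*1 = 0.2401 - (1.8) = -1.5599.
  D < 0, so the roots are the complex-conjugate pair z = (-b +/- i sqrt(-D)) / (2a) = -0.5444 +/- 1.3877i.
  For a conjugate pair |z|^2 = z * conj(z) = (product of roots) = c/a = 1/(0.45) = 2.222222, so |z| = sqrt(2.222222) = 1.4907 for both roots.
Moduli of all roots: 2.5000, 1.4907, 1.4907.
All moduli strictly greater than 1? Yes.
Verdict: Invertible.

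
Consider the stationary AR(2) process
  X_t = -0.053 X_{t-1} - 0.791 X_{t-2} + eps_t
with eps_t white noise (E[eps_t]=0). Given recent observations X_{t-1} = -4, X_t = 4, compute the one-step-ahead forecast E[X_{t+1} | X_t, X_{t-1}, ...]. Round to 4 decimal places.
E[X_{t+1} \mid \mathcal F_t] = 2.9520

For an AR(p) model X_t = c + sum_i phi_i X_{t-i} + eps_t, the
one-step-ahead conditional mean is
  E[X_{t+1} | X_t, ...] = c + sum_i phi_i X_{t+1-i}.
Substitute known values:
  E[X_{t+1} | ...] = (-0.053) * (4) + (-0.791) * (-4)
                   = 2.9520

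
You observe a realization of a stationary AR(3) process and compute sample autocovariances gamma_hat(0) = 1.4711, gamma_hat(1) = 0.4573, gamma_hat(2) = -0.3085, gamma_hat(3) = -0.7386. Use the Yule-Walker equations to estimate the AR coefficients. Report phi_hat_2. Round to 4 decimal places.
\hat\phi_{2} = -0.1780

The Yule-Walker equations for an AR(p) process read, in matrix form,
  Gamma_p phi = r_p,   with   (Gamma_p)_{ij} = gamma(|i - j|),
                       (r_p)_i = gamma(i),   i,j = 1..p.
Substitute the sample gammas (Toeplitz matrix and right-hand side of size 3):
  Gamma_p = [[1.4711, 0.4573, -0.3085], [0.4573, 1.4711, 0.4573], [-0.3085, 0.4573, 1.4711]]
  r_p     = [0.4573, -0.3085, -0.7386]
Written out (R1..R3):
  (R1) 1.4711 phi_1 + 0.4573 phi_2 - 0.3085 phi_3 = 0.4573
  (R2) 0.4573 phi_1 + 1.4711 phi_2 + 0.4573 phi_3 = -0.3085
  (R3) -0.3085 phi_1 + 0.4573 phi_2 + 1.4711 phi_3 = -0.7386
Gaussian elimination:
  R2 <- R2 - (0.4573/1.4711) R1 = R2 - (0.310856) R1:  1.328946 phi_2 + 0.553199 phi_3 = -0.450654
  R3 <- R3 - (-0.3085/1.4711) R1 = R3 - (-0.209707) R1:  0.553199 phi_2 + 1.406405 phi_3 = -0.642701
  R3 <- R3 - (0.553199/1.328946) R2 = R3 - (0.416269) R2:  1.176126 phi_3 = -0.455107
Back-substitution:
  phi_hat_3 = -0.455107 / 1.176126 = -0.386955
  phi_hat_2 = (-0.450654 - (0.553199)(-0.386955)) / 1.328946 = -0.178029
  phi_hat_1 = (0.4573 - (0.4573)(-0.178029) - (-0.3085)(-0.386955)) / 1.4711 = 0.28505
So phi_hat = [0.2851, -0.1780, -0.3870].
Therefore phi_hat_2 = -0.1780.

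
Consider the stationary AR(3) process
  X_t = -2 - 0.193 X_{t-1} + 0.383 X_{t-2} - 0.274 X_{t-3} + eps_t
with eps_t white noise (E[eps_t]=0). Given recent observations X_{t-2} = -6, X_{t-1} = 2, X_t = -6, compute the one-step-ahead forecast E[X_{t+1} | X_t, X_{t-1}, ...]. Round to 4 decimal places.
E[X_{t+1} \mid \mathcal F_t] = 1.5680

For an AR(p) model X_t = c + sum_i phi_i X_{t-i} + eps_t, the
one-step-ahead conditional mean is
  E[X_{t+1} | X_t, ...] = c + sum_i phi_i X_{t+1-i}.
Substitute known values:
  E[X_{t+1} | ...] = -2 + (-0.193) * (-6) + (0.383) * (2) + (-0.274) * (-6)
                   = 1.5680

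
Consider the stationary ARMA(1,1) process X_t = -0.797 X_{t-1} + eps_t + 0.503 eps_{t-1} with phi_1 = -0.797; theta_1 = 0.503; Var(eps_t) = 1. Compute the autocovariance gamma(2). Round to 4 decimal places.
\gamma(2) = 0.3848

Multiply the model equation by X_{t-k} and take expectations. With theta_0 = psi_0 = 1 and psi_j the MA(infinity) weights, this gives
  gamma(k) - sum_i phi_i gamma(k-i) = c_k,
  c_k = sigma^2 * sum_{j=k..q} theta_j psi_{j-k}   (c_k = 0 for k > q),
using gamma(-m) = gamma(m).
psi-weights needed (psi_j = theta_j + sum_i phi_i psi_{j-i}):
  psi_1 = theta_1 + phi_1 = 0.503 + (-0.797) = -0.294
Right-hand sides:
  c_0 = sigma^2 (1 + theta_1 psi_1) = 1 * (1 + (0.503)(-0.294)) = 1 * 0.852118 = 0.852118
  c_1 = sigma^2 theta_1 = 1 * (0.503) = 0.503
  c_2 = 0
Equations for k = 0 and k = 1 (AR order 1):
  gamma(0) = phi_1 gamma(1) + c_0
  gamma(1) = phi_1 gamma(0) + c_1
Substituting the second into the first: gamma(0) (1 - phi_1^2) = c_0 + phi_1 c_1, so
  gamma(0) = (c_0 + phi_1 c_1) / (1 - phi_1^2) = (0.852118 + (-0.797)(0.503)) / (1 - (-0.797)^2) = 0.451227 / 0.364791 = 1.236947.
  gamma(1) = phi_1 gamma(0) + c_1 = (-0.797)(1.236947) + (0.503) = -0.482846.
For k = 2 (> q): gamma(2) = phi_1 gamma(1) = (-0.797)(-0.482846) = 0.384829.
Therefore gamma(2) = 0.3848 (to 4 decimal places).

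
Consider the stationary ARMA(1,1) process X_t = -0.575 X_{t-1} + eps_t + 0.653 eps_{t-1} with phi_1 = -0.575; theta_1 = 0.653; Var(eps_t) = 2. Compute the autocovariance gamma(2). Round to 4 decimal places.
\gamma(2) = -0.0837

Multiply the model equation by X_{t-k} and take expectations. With theta_0 = psi_0 = 1 and psi_j the MA(infinity) weights, this gives
  gamma(k) - sum_i phi_i gamma(k-i) = c_k,
  c_k = sigma^2 * sum_{j=k..q} theta_j psi_{j-k}   (c_k = 0 for k > q),
using gamma(-m) = gamma(m).
psi-weights needed (psi_j = theta_j + sum_i phi_i psi_{j-i}):
  psi_1 = theta_1 + phi_1 = 0.653 + (-0.575) = 0.078
Right-hand sides:
  c_0 = sigma^2 (1 + theta_1 psi_1) = 2 * (1 + (0.653)(0.078)) = 2 * 1.050934 = 2.101868
  c_1 = sigma^2 theta_1 = 2 * (0.653) = 1.306
  c_2 = 0
Equations for k = 0 and k = 1 (AR order 1):
  gamma(0) = phi_1 gamma(1) + c_0
  gamma(1) = phi_1 gamma(0) + c_1
Substituting the second into the first: gamma(0) (1 - phi_1^2) = c_0 + phi_1 c_1, so
  gamma(0) = (c_0 + phi_1 c_1) / (1 - phi_1^2) = (2.101868 + (-0.575)(1.306)) / (1 - (-0.575)^2) = 1.350918 / 0.669375 = 2.018178.
  gamma(1) = phi_1 gamma(0) + c_1 = (-0.575)(2.018178) + (1.306) = 0.145548.
For k = 2 (> q): gamma(2) = phi_1 gamma(1) = (-0.575)(0.145548) = -0.08369.
Therefore gamma(2) = -0.0837 (to 4 decimal places).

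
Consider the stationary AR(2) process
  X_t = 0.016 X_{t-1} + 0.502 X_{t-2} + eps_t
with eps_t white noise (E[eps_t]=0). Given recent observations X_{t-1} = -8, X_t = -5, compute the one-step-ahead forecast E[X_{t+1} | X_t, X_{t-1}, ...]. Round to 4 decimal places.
E[X_{t+1} \mid \mathcal F_t] = -4.0960

For an AR(p) model X_t = c + sum_i phi_i X_{t-i} + eps_t, the
one-step-ahead conditional mean is
  E[X_{t+1} | X_t, ...] = c + sum_i phi_i X_{t+1-i}.
Substitute known values:
  E[X_{t+1} | ...] = (0.016) * (-5) + (0.502) * (-8)
                   = -4.0960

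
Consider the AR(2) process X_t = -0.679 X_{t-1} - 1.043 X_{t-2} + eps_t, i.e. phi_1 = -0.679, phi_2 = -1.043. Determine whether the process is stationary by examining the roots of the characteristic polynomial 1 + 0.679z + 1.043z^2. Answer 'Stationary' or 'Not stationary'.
\text{Not stationary}

The AR(p) characteristic polynomial is P(z) = 1 + 0.679z + 1.043z^2.
Stationarity requires all roots to lie outside the unit circle, i.e. |z| > 1 for every root.
Set 1 + (0.679) z + (1.043) z^2 = 0, i.e. a z^2 + b z + c = 0 with a = 1.043, b = 0.679, c = 1.
Discriminant D = b^2 - 4ac = (0.679)^2 - 4*(1.043)*1 = 0.461041 - (4.172) = -3.710959.
D < 0, so the roots are the complex-conjugate pair z = (-b +/- i sqrt(-D)) / (2a) = -0.3255 +/- 0.9235i.
For a conjugate pair |z|^2 = z * conj(z) = (product of roots) = c/a = 1/(1.043) = 0.958773, so |z| = sqrt(0.958773) = 0.9792 for both roots.
Moduli of all roots: 0.9792, 0.9792.
All moduli strictly greater than 1? No.
Verdict: Not stationary.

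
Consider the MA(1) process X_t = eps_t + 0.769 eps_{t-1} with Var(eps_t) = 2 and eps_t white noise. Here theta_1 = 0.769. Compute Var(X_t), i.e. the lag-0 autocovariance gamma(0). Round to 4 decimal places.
\gamma(0) = 3.1827

For an MA(q) process X_t = eps_t + sum_i theta_i eps_{t-i} with
Var(eps_t) = sigma^2, the variance is
  gamma(0) = sigma^2 * (1 + sum_i theta_i^2).
  sum_i theta_i^2 = (0.769)^2 = 0.591361.
  gamma(0) = 2 * (1 + 0.591361) = 2 * 1.591361 = 3.182722, which rounds to 3.1827.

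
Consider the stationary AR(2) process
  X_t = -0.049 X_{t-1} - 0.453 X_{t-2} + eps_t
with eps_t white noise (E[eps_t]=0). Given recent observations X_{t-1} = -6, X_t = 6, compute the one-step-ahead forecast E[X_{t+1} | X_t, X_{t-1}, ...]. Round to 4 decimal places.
E[X_{t+1} \mid \mathcal F_t] = 2.4240

For an AR(p) model X_t = c + sum_i phi_i X_{t-i} + eps_t, the
one-step-ahead conditional mean is
  E[X_{t+1} | X_t, ...] = c + sum_i phi_i X_{t+1-i}.
Substitute known values:
  E[X_{t+1} | ...] = (-0.049) * (6) + (-0.453) * (-6)
                   = 2.4240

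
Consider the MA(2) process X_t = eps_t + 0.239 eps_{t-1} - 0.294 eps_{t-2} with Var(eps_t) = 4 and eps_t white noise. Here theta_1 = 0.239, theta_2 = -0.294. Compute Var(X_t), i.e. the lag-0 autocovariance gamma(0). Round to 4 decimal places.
\gamma(0) = 4.5742

For an MA(q) process X_t = eps_t + sum_i theta_i eps_{t-i} with
Var(eps_t) = sigma^2, the variance is
  gamma(0) = sigma^2 * (1 + sum_i theta_i^2).
  sum_i theta_i^2 = (0.239)^2 + (-0.294)^2 = 0.057121 + 0.086436 = 0.143557.
  gamma(0) = 4 * (1 + 0.143557) = 4 * 1.143557 = 4.574228, which rounds to 4.5742.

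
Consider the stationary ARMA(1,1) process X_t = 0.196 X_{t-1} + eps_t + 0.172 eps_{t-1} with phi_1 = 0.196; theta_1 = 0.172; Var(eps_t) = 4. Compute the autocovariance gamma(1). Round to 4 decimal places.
\gamma(1) = 1.5824

Multiply the model equation by X_{t-k} and take expectations. With theta_0 = psi_0 = 1 and psi_j the MA(infinity) weights, this gives
  gamma(k) - sum_i phi_i gamma(k-i) = c_k,
  c_k = sigma^2 * sum_{j=k..q} theta_j psi_{j-k}   (c_k = 0 for k > q),
using gamma(-m) = gamma(m).
psi-weights needed (psi_j = theta_j + sum_i phi_i psi_{j-i}):
  psi_1 = theta_1 + phi_1 = 0.172 + (0.196) = 0.368
Right-hand sides:
  c_0 = sigma^2 (1 + theta_1 psi_1) = 4 * (1 + (0.172)(0.368)) = 4 * 1.063296 = 4.253184
  c_1 = sigma^2 theta_1 = 4 * (0.172) = 0.688
  c_2 = 0
Equations for k = 0 and k = 1 (AR order 1):
  gamma(0) = phi_1 gamma(1) + c_0
  gamma(1) = phi_1 gamma(0) + c_1
Substituting the second into the first: gamma(0) (1 - phi_1^2) = c_0 + phi_1 c_1, so
  gamma(0) = (c_0 + phi_1 c_1) / (1 - phi_1^2) = (4.253184 + (0.196)(0.688)) / (1 - (0.196)^2) = 4.388032 / 0.961584 = 4.563337.
  gamma(1) = phi_1 gamma(0) + c_1 = (0.196)(4.563337) + (0.688) = 1.582414.
Therefore gamma(1) = 1.5824 (to 4 decimal places).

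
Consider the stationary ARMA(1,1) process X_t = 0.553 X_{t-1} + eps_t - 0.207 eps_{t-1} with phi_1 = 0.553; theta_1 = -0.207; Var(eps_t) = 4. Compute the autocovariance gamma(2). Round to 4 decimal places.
\gamma(2) = 0.9763

Multiply the model equation by X_{t-k} and take expectations. With theta_0 = psi_0 = 1 and psi_j the MA(infinity) weights, this gives
  gamma(k) - sum_i phi_i gamma(k-i) = c_k,
  c_k = sigma^2 * sum_{j=k..q} theta_j psi_{j-k}   (c_k = 0 for k > q),
using gamma(-m) = gamma(m).
psi-weights needed (psi_j = theta_j + sum_i phi_i psi_{j-i}):
  psi_1 = theta_1 + phi_1 = -0.207 + (0.553) = 0.346
Right-hand sides:
  c_0 = sigma^2 (1 + theta_1 psi_1) = 4 * (1 + (-0.207)(0.346)) = 4 * 0.928378 = 3.713512
  c_1 = sigma^2 theta_1 = 4 * (-0.207) = -0.828
  c_2 = 0
Equations for k = 0 and k = 1 (AR order 1):
  gamma(0) = phi_1 gamma(1) + c_0
  gamma(1) = phi_1 gamma(0) + c_1
Substituting the second into the first: gamma(0) (1 - phi_1^2) = c_0 + phi_1 c_1, so
  gamma(0) = (c_0 + phi_1 c_1) / (1 - phi_1^2) = (3.713512 + (0.553)(-0.828)) / (1 - (0.553)^2) = 3.255628 / 0.694191 = 4.689816.
  gamma(1) = phi_1 gamma(0) + c_1 = (0.553)(4.689816) + (-0.828) = 1.765468.
For k = 2 (> q): gamma(2) = phi_1 gamma(1) = (0.553)(1.765468) = 0.976304.
Therefore gamma(2) = 0.9763 (to 4 decimal places).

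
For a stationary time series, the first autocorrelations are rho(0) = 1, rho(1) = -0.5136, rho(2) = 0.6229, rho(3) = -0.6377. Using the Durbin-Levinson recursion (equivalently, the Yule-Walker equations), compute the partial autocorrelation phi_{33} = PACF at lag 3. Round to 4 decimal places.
\phi_{33} = -0.3980

The PACF at lag k is phi_{kk}, the last component of the solution
to the Yule-Walker system G_k phi = r_k where
  (G_k)_{ij} = rho(|i - j|), (r_k)_i = rho(i), i,j = 1..k.
Equivalently, Durbin-Levinson gives phi_{kk} iteratively:
  phi_{11} = rho(1)
  phi_{kk} = [rho(k) - sum_{j=1..k-1} phi_{k-1,j} rho(k-j)]
            / [1 - sum_{j=1..k-1} phi_{k-1,j} rho(j)],
  phi_{k,j} = phi_{k-1,j} - phi_{kk} phi_{k-1,k-j},  j = 1..k-1.
Step k = 1:
  phi_11 = rho(1) = -0.5136.
Step k = 2:
  phi_22 = [rho(2) - phi_11 rho(1)] / [1 - phi_11 rho(1)] = [0.6229 - (-0.5136)(-0.5136)] / [1 - (-0.5136)(-0.5136)]
         = 0.35911504 / 0.73621504 = 0.487786.
  Update: phi_21 = phi_11 - phi_22 phi_11 = -0.5136 - (0.487786)(-0.5136) = -0.263073.
Step k = 3:
  phi_33 = [rho(3) - phi_21 rho(2) - phi_22 rho(1)] / [1 - phi_21 rho(1) - phi_22 rho(2)]
    numerator   = -0.6377 - (-0.263073)(0.6229) - (0.487786)(-0.5136) = -0.22330496
    denominator = 1 - (-0.263073)(-0.5136) - (0.487786)(0.6229) = 0.56104392
  phi_33 = -0.22330496 / 0.56104392 = -0.398.
Therefore phi_{33} = -0.3980.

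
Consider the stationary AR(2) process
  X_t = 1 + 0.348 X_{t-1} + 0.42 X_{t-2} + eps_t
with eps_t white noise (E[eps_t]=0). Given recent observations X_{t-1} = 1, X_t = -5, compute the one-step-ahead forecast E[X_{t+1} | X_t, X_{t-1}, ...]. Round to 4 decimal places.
E[X_{t+1} \mid \mathcal F_t] = -0.3200

For an AR(p) model X_t = c + sum_i phi_i X_{t-i} + eps_t, the
one-step-ahead conditional mean is
  E[X_{t+1} | X_t, ...] = c + sum_i phi_i X_{t+1-i}.
Substitute known values:
  E[X_{t+1} | ...] = 1 + (0.348) * (-5) + (0.42) * (1)
                   = -0.3200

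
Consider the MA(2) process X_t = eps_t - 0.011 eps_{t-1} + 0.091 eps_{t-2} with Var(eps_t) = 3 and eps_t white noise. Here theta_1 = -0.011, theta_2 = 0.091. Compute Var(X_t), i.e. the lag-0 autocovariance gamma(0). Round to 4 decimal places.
\gamma(0) = 3.0252

For an MA(q) process X_t = eps_t + sum_i theta_i eps_{t-i} with
Var(eps_t) = sigma^2, the variance is
  gamma(0) = sigma^2 * (1 + sum_i theta_i^2).
  sum_i theta_i^2 = (-0.011)^2 + (0.091)^2 = 0.000121 + 0.008281 = 0.008402.
  gamma(0) = 3 * (1 + 0.008402) = 3 * 1.008402 = 3.025206, which rounds to 3.0252.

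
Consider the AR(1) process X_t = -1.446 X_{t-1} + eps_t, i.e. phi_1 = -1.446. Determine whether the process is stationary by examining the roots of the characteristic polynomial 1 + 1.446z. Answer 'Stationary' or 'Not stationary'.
\text{Not stationary}

The AR(p) characteristic polynomial is P(z) = 1 + 1.446z.
Stationarity requires all roots to lie outside the unit circle, i.e. |z| > 1 for every root.
This is linear in z: 1 + (1.446) z = 0  =>  z = -1/(1.446) = -0.691563,  |z| = 0.691563.
Moduli of all roots: 0.6916.
All moduli strictly greater than 1? No.
Verdict: Not stationary.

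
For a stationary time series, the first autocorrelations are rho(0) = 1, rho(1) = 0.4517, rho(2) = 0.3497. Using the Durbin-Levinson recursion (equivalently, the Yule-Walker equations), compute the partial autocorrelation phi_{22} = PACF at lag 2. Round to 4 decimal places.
\phi_{22} = 0.1830

The PACF at lag k is phi_{kk}, the last component of the solution
to the Yule-Walker system G_k phi = r_k where
  (G_k)_{ij} = rho(|i - j|), (r_k)_i = rho(i), i,j = 1..k.
Equivalently, Durbin-Levinson gives phi_{kk} iteratively:
  phi_{11} = rho(1)
  phi_{kk} = [rho(k) - sum_{j=1..k-1} phi_{k-1,j} rho(k-j)]
            / [1 - sum_{j=1..k-1} phi_{k-1,j} rho(j)],
  phi_{k,j} = phi_{k-1,j} - phi_{kk} phi_{k-1,k-j},  j = 1..k-1.
Step k = 1:
  phi_11 = rho(1) = 0.4517.
Step k = 2:
  phi_22 = [rho(2) - phi_11 rho(1)] / [1 - phi_11 rho(1)] = [0.3497 - (0.4517)(0.4517)] / [1 - (0.4517)(0.4517)]
         = 0.14566711 / 0.79596711 = 0.183.
Therefore phi_{22} = 0.1830.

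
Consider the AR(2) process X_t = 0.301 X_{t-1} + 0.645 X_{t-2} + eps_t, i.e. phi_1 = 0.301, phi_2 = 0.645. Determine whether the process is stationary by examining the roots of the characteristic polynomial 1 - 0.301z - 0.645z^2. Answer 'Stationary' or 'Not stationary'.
\text{Stationary}

The AR(p) characteristic polynomial is P(z) = 1 - 0.301z - 0.645z^2.
Stationarity requires all roots to lie outside the unit circle, i.e. |z| > 1 for every root.
Set 1 + (-0.301) z + (-0.645) z^2 = 0, i.e. a z^2 + b z + c = 0 with a = -0.645, b = -0.301, c = 1.
Discriminant D = b^2 - 4ac = (-0.301)^2 - 4*(-0.645)*1 = 0.090601 - (-2.58) = 2.670601.
D >= 0, so the roots are real: z = (-b +/- sqrt(D)) / (2a) = (0.301 +/- 1.634197) / (-1.29).
  z_1 = (0.301 + 1.634197) / (-1.29) = -1.5002,   |z_1| = 1.5002.
  z_2 = (0.301 - 1.634197) / (-1.29) = 1.0335,   |z_2| = 1.0335.
Moduli of all roots: 1.5002, 1.0335.
All moduli strictly greater than 1? Yes.
Verdict: Stationary.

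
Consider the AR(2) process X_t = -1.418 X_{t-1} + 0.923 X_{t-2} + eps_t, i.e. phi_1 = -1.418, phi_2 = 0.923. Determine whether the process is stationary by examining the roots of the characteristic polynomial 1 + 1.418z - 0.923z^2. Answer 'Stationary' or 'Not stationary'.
\text{Not stationary}

The AR(p) characteristic polynomial is P(z) = 1 + 1.418z - 0.923z^2.
Stationarity requires all roots to lie outside the unit circle, i.e. |z| > 1 for every root.
Set 1 + (1.418) z + (-0.923) z^2 = 0, i.e. a z^2 + b z + c = 0 with a = -0.923, b = 1.418, c = 1.
Discriminant D = b^2 - 4ac = (1.418)^2 - 4*(-0.923)*1 = 2.010724 - (-3.692) = 5.702724.
D >= 0, so the roots are real: z = (-b +/- sqrt(D)) / (2a) = (-1.418 +/- 2.388038) / (-1.846).
  z_1 = (-1.418 + 2.388038) / (-1.846) = -0.5255,   |z_1| = 0.5255.
  z_2 = (-1.418 - 2.388038) / (-1.846) = 2.0618,   |z_2| = 2.0618.
Moduli of all roots: 0.5255, 2.0618.
All moduli strictly greater than 1? No.
Verdict: Not stationary.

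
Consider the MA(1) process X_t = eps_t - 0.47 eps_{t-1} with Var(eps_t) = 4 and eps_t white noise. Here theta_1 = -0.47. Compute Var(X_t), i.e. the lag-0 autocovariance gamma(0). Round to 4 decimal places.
\gamma(0) = 4.8836

For an MA(q) process X_t = eps_t + sum_i theta_i eps_{t-i} with
Var(eps_t) = sigma^2, the variance is
  gamma(0) = sigma^2 * (1 + sum_i theta_i^2).
  sum_i theta_i^2 = (-0.47)^2 = 0.2209.
  gamma(0) = 4 * (1 + 0.2209) = 4 * 1.2209 = 4.8836.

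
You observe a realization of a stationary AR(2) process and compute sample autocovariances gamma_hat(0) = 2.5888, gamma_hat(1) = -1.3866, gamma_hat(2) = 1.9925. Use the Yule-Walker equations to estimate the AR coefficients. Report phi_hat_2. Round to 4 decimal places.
\hat\phi_{2} = 0.6770

The Yule-Walker equations for an AR(p) process read, in matrix form,
  Gamma_p phi = r_p,   with   (Gamma_p)_{ij} = gamma(|i - j|),
                       (r_p)_i = gamma(i),   i,j = 1..p.
Substitute the sample gammas (Toeplitz matrix and right-hand side of size 2):
  Gamma_p = [[2.5888, -1.3866], [-1.3866, 2.5888]]
  r_p     = [-1.3866, 1.9925]
Written out:
  2.5888 phi_1 - 1.3866 phi_2 = -1.3866
  -1.3866 phi_1 + 2.5888 phi_2 = 1.9925
Solve by Cramer's rule:
  det = gamma(0)^2 - gamma(1)^2 = (2.5888)^2 - (-1.3866)^2 = 6.70188544 - 1.92265956 = 4.77922588
  phi_hat_1 = [gamma(1) gamma(0) - gamma(1) gamma(2)] / det = [(-1.3866)(2.5888) - (-1.3866)(1.9925)] / 4.77922588 = -0.82682958 / 4.77922588 = -0.173
  phi_hat_2 = [gamma(0) gamma(2) - gamma(1)^2] / det = [(2.5888)(1.9925) - (-1.3866)^2] / 4.77922588 = 3.23552444 / 4.77922588 = 0.677
So phi_hat = [-0.1730, 0.6770].
Therefore phi_hat_2 = 0.6770.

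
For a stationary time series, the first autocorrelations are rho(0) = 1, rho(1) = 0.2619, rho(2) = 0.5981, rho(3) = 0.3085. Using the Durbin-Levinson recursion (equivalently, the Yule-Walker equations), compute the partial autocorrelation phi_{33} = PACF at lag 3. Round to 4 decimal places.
\phi_{33} = 0.1460

The PACF at lag k is phi_{kk}, the last component of the solution
to the Yule-Walker system G_k phi = r_k where
  (G_k)_{ij} = rho(|i - j|), (r_k)_i = rho(i), i,j = 1..k.
Equivalently, Durbin-Levinson gives phi_{kk} iteratively:
  phi_{11} = rho(1)
  phi_{kk} = [rho(k) - sum_{j=1..k-1} phi_{k-1,j} rho(k-j)]
            / [1 - sum_{j=1..k-1} phi_{k-1,j} rho(j)],
  phi_{k,j} = phi_{k-1,j} - phi_{kk} phi_{k-1,k-j},  j = 1..k-1.
Step k = 1:
  phi_11 = rho(1) = 0.2619.
Step k = 2:
  phi_22 = [rho(2) - phi_11 rho(1)] / [1 - phi_11 rho(1)] = [0.5981 - (0.2619)(0.2619)] / [1 - (0.2619)(0.2619)]
         = 0.52950839 / 0.93140839 = 0.568503.
  Update: phi_21 = phi_11 - phi_22 phi_11 = 0.2619 - (0.568503)(0.2619) = 0.113009.
Step k = 3:
  phi_33 = [rho(3) - phi_21 rho(2) - phi_22 rho(1)] / [1 - phi_21 rho(1) - phi_22 rho(2)]
    numerator   = 0.3085 - (0.113009)(0.5981) - (0.568503)(0.2619) = 0.09201835
    denominator = 1 - (0.113009)(0.2619) - (0.568503)(0.5981) = 0.63038132
  phi_33 = 0.09201835 / 0.63038132 = 0.146.
Therefore phi_{33} = 0.1460.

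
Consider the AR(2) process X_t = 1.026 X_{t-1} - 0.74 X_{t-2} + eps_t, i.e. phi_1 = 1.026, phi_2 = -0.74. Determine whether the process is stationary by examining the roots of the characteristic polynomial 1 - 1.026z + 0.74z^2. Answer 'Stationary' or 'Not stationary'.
\text{Stationary}

The AR(p) characteristic polynomial is P(z) = 1 - 1.026z + 0.74z^2.
Stationarity requires all roots to lie outside the unit circle, i.e. |z| > 1 for every root.
Set 1 + (-1.026) z + (0.74) z^2 = 0, i.e. a z^2 + b z + c = 0 with a = 0.74, b = -1.026, c = 1.
Discriminant D = b^2 - 4ac = (-1.026)^2 - 4*(0.74)*1 = 1.052676 - (2.96) = -1.907324.
D < 0, so the roots are the complex-conjugate pair z = (-b +/- i sqrt(-D)) / (2a) = 0.6932 +/- 0.9331i.
For a conjugate pair |z|^2 = z * conj(z) = (product of roots) = c/a = 1/(0.74) = 1.351351, so |z| = sqrt(1.351351) = 1.1625 for both roots.
Moduli of all roots: 1.1625, 1.1625.
All moduli strictly greater than 1? Yes.
Verdict: Stationary.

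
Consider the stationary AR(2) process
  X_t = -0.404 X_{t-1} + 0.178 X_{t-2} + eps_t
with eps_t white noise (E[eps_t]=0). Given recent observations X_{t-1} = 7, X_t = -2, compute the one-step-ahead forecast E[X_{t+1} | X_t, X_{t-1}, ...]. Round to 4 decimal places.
E[X_{t+1} \mid \mathcal F_t] = 2.0540

For an AR(p) model X_t = c + sum_i phi_i X_{t-i} + eps_t, the
one-step-ahead conditional mean is
  E[X_{t+1} | X_t, ...] = c + sum_i phi_i X_{t+1-i}.
Substitute known values:
  E[X_{t+1} | ...] = (-0.404) * (-2) + (0.178) * (7)
                   = 2.0540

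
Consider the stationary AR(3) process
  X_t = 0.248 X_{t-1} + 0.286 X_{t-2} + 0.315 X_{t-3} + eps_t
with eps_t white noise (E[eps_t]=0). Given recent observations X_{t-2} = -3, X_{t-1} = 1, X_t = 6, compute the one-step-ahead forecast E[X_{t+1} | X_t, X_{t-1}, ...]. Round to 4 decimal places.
E[X_{t+1} \mid \mathcal F_t] = 0.8290

For an AR(p) model X_t = c + sum_i phi_i X_{t-i} + eps_t, the
one-step-ahead conditional mean is
  E[X_{t+1} | X_t, ...] = c + sum_i phi_i X_{t+1-i}.
Substitute known values:
  E[X_{t+1} | ...] = (0.248) * (6) + (0.286) * (1) + (0.315) * (-3)
                   = 0.8290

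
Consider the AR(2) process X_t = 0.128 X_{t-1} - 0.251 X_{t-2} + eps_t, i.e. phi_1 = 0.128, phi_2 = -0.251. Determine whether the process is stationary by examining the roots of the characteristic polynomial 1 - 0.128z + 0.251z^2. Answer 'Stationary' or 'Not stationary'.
\text{Stationary}

The AR(p) characteristic polynomial is P(z) = 1 - 0.128z + 0.251z^2.
Stationarity requires all roots to lie outside the unit circle, i.e. |z| > 1 for every root.
Set 1 + (-0.128) z + (0.251) z^2 = 0, i.e. a z^2 + b z + c = 0 with a = 0.251, b = -0.128, c = 1.
Discriminant D = b^2 - 4ac = (-0.128)^2 - 4*(0.251)*1 = 0.016384 - (1.004) = -0.987616.
D < 0, so the roots are the complex-conjugate pair z = (-b +/- i sqrt(-D)) / (2a) = 0.255 +/- 1.9797i.
For a conjugate pair |z|^2 = z * conj(z) = (product of roots) = c/a = 1/(0.251) = 3.984064, so |z| = sqrt(3.984064) = 1.996 for both roots.
Moduli of all roots: 1.9960, 1.9960.
All moduli strictly greater than 1? Yes.
Verdict: Stationary.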